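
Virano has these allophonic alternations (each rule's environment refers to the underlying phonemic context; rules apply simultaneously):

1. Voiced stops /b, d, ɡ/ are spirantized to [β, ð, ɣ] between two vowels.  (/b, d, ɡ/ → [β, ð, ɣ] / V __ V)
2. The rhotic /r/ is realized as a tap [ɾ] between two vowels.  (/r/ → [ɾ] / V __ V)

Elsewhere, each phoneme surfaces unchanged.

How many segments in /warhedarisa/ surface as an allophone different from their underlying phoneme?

2

Segments that undergo a rule: /d/ → [ð] (rule 1); /r/ → [ɾ] (rule 2).
All other segments surface unchanged.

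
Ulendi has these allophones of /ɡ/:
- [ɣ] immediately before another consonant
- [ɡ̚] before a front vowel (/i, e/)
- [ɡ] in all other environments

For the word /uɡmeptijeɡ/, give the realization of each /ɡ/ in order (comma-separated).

Occurrence 1 (position 2): immediately before another consonant → [ɣ].
Occurrence 2 (position 10): no conditioning environment matches → elsewhere allophone [ɡ].

[ɣ], [ɡ]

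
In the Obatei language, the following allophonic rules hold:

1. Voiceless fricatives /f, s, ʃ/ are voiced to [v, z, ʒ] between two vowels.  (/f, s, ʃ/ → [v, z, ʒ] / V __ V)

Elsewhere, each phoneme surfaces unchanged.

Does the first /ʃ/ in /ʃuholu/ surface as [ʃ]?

Yes

/ʃ/ (word-initial) is in the target of rule 1 but the environment (between two vowels) is not met → [ʃ].
The actual realization is [ʃ], which matches [ʃ].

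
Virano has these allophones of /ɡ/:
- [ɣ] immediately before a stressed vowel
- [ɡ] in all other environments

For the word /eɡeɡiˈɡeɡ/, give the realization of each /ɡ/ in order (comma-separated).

Occurrence 1 (position 2): no conditioning environment matches → elsewhere allophone [ɡ].
Occurrence 2 (position 4): no conditioning environment matches → elsewhere allophone [ɡ].
Occurrence 3 (position 6): immediately before a stressed vowel → [ɣ].
Occurrence 4 (position 8): no conditioning environment matches → elsewhere allophone [ɡ].

[ɡ], [ɡ], [ɣ], [ɡ]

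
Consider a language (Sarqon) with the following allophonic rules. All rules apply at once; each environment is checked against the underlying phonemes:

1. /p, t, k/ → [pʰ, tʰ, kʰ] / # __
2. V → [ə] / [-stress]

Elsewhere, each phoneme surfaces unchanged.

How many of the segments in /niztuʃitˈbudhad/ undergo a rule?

Segments that undergo a rule: /i/ → [ə] (rule 2); /u/ → [ə] (rule 2); /i/ → [ə] (rule 2); /a/ → [ə] (rule 2).
All other segments surface unchanged.

4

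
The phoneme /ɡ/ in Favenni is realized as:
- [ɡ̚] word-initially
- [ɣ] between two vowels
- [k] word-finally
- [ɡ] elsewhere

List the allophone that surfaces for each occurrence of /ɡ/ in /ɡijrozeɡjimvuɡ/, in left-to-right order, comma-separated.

Occurrence 1 (position 1): word-initially → [ɡ̚].
Occurrence 2 (position 8): no conditioning environment matches → elsewhere allophone [ɡ].
Occurrence 3 (position 14): word-finally → [k].

[ɡ̚], [ɡ], [k]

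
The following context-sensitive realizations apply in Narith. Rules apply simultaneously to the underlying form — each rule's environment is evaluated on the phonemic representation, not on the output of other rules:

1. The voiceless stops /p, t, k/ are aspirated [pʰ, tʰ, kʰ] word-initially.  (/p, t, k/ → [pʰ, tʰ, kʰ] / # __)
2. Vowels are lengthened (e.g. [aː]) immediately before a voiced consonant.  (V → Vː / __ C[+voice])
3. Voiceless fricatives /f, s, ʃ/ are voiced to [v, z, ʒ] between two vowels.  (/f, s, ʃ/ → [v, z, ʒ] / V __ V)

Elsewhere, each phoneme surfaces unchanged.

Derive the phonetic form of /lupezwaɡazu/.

/l/ (word-initial) is unaffected → [l].
/u/ (between /l/ and /p/) is in the target of rule 2 but the environment (before a voiced consonant) is not met → [u].
/p/ (between /u/ and /e/) fails the environment for rule 1, so it stays [p].
/e/ (between /p/ and /z/) occurs before a voiced consonant → [eː] by rule 2.
/z/ — not in any rule's target class → [z].
/w/ stays [w].
/a/ (between /w/ and /ɡ/) occurs before a voiced consonant → [aː] by rule 2.
/ɡ/ — not in any rule's target class → [ɡ].
Rule 2 applies to /a/ (between /ɡ/ and /z/: before a voiced consonant) → [aː].
/z/ (between /a/ and /u/) is unaffected → [z].
/u/ — word-final; rule 2 does not apply here → [u].

[lupeːzwaːɡaːzu]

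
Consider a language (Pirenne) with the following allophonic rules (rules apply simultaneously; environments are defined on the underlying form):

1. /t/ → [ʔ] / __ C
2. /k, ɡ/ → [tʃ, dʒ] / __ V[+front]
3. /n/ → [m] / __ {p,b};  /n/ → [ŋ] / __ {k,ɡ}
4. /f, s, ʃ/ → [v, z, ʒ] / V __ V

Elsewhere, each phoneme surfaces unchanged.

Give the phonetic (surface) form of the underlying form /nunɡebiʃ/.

/n/ (word-initial) is in the target of rule 3 but the environment (before a labial or velar stop) is not met → [n].
/n/ meets the environment for rule 3 (before a labial or velar stop) → [ŋ].
/ɡ/ (between /n/ and /e/) occurs before a front vowel → [dʒ] by rule 2.
/ʃ/ — word-final; rule 4 does not apply here → [ʃ].

[nuŋdʒebiʃ]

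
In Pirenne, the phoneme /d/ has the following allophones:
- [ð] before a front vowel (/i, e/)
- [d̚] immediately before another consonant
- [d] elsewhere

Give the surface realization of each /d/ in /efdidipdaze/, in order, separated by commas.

[ð], [ð], [d]

Occurrence 1 (position 3): before a front vowel (/i, e/) → [ð].
Occurrence 2 (position 5): before a front vowel (/i, e/) → [ð].
Occurrence 3 (position 8): no conditioning environment matches → elsewhere allophone [d].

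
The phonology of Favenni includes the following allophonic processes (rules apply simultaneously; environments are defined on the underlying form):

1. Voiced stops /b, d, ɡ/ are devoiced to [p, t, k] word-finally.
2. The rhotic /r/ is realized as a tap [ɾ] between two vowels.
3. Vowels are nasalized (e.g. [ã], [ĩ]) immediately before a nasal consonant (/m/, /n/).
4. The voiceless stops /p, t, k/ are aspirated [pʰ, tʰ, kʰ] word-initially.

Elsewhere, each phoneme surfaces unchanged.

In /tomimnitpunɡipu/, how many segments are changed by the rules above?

Segments that undergo a rule: /t/ → [tʰ] (rule 4); /o/ → [õ] (rule 3); /i/ → [ĩ] (rule 3); /u/ → [ũ] (rule 3).
All other segments surface unchanged.

4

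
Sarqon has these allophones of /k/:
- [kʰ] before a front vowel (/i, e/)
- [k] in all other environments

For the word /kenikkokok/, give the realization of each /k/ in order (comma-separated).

Occurrence 1 (position 1): before a front vowel (/i, e/) → [kʰ].
Occurrence 2 (position 5): no conditioning environment matches → elsewhere allophone [k].
Occurrence 3 (position 6): no conditioning environment matches → elsewhere allophone [k].
Occurrence 4 (position 8): no conditioning environment matches → elsewhere allophone [k].
Occurrence 5 (position 10): no conditioning environment matches → elsewhere allophone [k].

[kʰ], [k], [k], [k], [k]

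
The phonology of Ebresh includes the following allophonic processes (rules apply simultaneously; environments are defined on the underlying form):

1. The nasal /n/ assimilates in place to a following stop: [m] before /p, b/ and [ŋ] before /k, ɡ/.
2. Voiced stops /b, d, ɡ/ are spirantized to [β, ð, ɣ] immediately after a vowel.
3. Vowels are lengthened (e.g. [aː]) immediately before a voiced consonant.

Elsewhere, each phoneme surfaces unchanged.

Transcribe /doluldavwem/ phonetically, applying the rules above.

/d/ (word-initial) is in the target of rule 2 but the environment (immediately after a vowel) is not met → [d].
Rule 3 applies to /o/ (between /d/ and /l/: before a voiced consonant) → [oː].
/u/ (between /l/ and /l/): before a voiced consonant, so rule 3 applies → [uː].
/d/ (between /l/ and /a/): rule 2 targets it, but not immediately after a vowel → unchanged [d].
Rule 3 applies to /a/ (between /d/ and /v/: before a voiced consonant) → [aː].
Rule 3 applies to /e/ (between /w/ and /m/: before a voiced consonant) → [eː].

[doːluːldaːvweːm]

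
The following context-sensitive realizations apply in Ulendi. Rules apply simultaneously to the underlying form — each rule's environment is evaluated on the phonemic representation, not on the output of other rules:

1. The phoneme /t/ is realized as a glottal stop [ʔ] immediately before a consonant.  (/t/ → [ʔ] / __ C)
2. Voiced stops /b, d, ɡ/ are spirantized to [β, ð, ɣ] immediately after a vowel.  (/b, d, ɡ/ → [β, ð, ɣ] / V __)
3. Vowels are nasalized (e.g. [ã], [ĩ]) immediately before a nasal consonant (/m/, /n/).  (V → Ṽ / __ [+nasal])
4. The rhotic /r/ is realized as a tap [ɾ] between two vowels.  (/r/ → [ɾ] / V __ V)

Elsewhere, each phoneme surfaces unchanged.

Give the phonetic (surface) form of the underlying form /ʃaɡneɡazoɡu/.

[ʃaɣneɣazoɣu]

/ʃ/ (word-initial): no rule targets it → [ʃ].
/a/ (between /ʃ/ and /ɡ/) fails the environment for rule 3, so it stays [a].
/ɡ/ — between /a/ and /n/, immediately after a vowel — surfaces as [ɣ] (rule 2).
/n/ (between /ɡ/ and /e/) is unaffected → [n].
/e/ — between /n/ and /ɡ/; rule 3 does not apply here → [e].
Rule 2 applies to /ɡ/ (between /e/ and /a/: immediately after a vowel) → [ɣ].
/a/ (between /ɡ/ and /z/): rule 3 targets it, but not before a nasal consonant → unchanged [a].
/z/ (between /a/ and /o/): no rule targets it → [z].
/o/ (between /z/ and /ɡ/) fails the environment for rule 3, so it stays [o].
/ɡ/ (between /o/ and /u/) occurs immediately after a vowel → [ɣ] by rule 2.
/u/ (word-final) fails the environment for rule 3, so it stays [u].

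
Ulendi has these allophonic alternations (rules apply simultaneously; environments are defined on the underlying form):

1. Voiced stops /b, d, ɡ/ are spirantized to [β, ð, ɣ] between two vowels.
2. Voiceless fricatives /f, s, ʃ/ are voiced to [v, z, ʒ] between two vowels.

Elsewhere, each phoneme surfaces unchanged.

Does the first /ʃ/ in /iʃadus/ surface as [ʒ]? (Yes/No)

Yes

/ʃ/ (between /i/ and /a/): between two vowels, so rule 2 applies → [ʒ].
The actual realization is [ʒ], which matches [ʒ].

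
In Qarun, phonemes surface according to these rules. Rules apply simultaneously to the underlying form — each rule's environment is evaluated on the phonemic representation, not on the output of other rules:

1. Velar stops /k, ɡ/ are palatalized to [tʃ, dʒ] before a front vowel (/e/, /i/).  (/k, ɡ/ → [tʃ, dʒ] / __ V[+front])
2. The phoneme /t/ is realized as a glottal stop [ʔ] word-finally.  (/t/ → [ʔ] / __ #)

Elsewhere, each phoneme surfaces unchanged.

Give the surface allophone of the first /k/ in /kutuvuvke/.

[k]

/k/ (word-initial) fails the environment for rule 1, so it stays [k].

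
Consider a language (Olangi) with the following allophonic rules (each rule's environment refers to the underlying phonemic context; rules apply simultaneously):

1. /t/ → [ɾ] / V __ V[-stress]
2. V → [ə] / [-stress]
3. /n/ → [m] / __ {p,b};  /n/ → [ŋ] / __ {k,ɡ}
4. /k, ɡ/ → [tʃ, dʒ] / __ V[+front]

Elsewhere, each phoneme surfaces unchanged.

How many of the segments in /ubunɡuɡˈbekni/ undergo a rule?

Segments that undergo a rule: /u/ → [ə] (rule 2); /u/ → [ə] (rule 2); /n/ → [ŋ] (rule 3); /u/ → [ə] (rule 2); /i/ → [ə] (rule 2).
All other segments surface unchanged.

5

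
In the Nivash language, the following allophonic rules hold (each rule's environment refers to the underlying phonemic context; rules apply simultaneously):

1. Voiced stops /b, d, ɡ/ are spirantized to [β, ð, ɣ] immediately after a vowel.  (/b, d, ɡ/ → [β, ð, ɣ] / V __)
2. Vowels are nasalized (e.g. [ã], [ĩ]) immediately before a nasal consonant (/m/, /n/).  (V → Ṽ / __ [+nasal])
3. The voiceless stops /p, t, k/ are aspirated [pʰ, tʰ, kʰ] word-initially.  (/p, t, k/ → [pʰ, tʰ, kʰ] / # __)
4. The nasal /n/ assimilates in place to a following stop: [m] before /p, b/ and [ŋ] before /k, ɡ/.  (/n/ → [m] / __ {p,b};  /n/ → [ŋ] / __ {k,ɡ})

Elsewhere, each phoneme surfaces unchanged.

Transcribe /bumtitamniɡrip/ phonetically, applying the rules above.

[bũmtitãmniɣrip]

/b/ (word-initial) is in the target of rule 1 but the environment (immediately after a vowel) is not met → [b].
/u/ — between /b/ and /m/, before a nasal consonant — surfaces as [ũ] (rule 2).
/m/ (between /u/ and /t/): no rule targets it → [m].
/t/ — between /m/ and /i/; rule 3 does not apply here → [t].
/i/ (between /t/ and /t/): rule 2 targets it, but not before a nasal consonant → unchanged [i].
/t/ (between /i/ and /a/): rule 3 targets it, but not word-initially → unchanged [t].
/a/ — between /t/ and /m/, before a nasal consonant — surfaces as [ã] (rule 2).
/m/ stays [m].
/n/ (between /m/ and /i/) is in the target of rule 4 but the environment (before a labial or velar stop) is not met → [n].
/i/ — between /n/ and /ɡ/; rule 2 does not apply here → [i].
/ɡ/ meets the environment for rule 1 (immediately after a vowel) → [ɣ].
/r/ — not in any rule's target class → [r].
/i/ (between /r/ and /p/) fails the environment for rule 2, so it stays [i].
/p/ (word-final) is in the target of rule 3 but the environment (word-initially) is not met → [p].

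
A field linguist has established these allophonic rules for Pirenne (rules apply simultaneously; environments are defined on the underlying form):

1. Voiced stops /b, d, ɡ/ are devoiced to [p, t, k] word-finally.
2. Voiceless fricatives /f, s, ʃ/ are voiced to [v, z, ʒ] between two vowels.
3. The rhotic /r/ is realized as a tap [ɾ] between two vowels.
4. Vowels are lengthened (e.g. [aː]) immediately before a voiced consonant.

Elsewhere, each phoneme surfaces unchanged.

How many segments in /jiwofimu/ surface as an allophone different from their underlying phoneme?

Segments that undergo a rule: /i/ → [iː] (rule 4); /f/ → [v] (rule 2); /i/ → [iː] (rule 4).
All other segments surface unchanged.

3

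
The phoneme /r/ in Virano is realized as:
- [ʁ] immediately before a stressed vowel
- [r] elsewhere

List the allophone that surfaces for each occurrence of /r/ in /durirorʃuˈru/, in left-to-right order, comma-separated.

Occurrence 1 (position 3): no conditioning environment matches → elsewhere allophone [r].
Occurrence 2 (position 5): no conditioning environment matches → elsewhere allophone [r].
Occurrence 3 (position 7): no conditioning environment matches → elsewhere allophone [r].
Occurrence 4 (position 10): immediately before a stressed vowel → [ʁ].

[r], [r], [r], [ʁ]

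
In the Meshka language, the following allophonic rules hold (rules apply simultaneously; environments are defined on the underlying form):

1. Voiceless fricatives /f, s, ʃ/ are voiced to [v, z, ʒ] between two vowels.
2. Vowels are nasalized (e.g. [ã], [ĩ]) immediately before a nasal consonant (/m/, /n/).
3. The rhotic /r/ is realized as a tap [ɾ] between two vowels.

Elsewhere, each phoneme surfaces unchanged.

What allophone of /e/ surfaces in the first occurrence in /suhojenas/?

/e/ — between /j/ and /n/, before a nasal consonant — surfaces as [ẽ] (rule 2).

[ẽ]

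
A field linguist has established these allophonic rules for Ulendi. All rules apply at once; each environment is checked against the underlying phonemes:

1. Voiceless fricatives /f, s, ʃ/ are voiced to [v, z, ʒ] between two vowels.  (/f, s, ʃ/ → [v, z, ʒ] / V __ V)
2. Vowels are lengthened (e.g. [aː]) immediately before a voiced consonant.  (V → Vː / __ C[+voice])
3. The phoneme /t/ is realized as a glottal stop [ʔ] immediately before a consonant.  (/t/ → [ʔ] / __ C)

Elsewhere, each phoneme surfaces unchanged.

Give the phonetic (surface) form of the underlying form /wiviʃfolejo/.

[wiːviʃfoːleːjo]

/w/ (word-initial): no rule targets it → [w].
/i/ (between /w/ and /v/): before a voiced consonant, so rule 2 applies → [iː].
/v/ — not in any rule's target class → [v].
/i/ (between /v/ and /ʃ/): rule 2 targets it, but not before a voiced consonant → unchanged [i].
/ʃ/ — between /i/ and /f/; rule 1 does not apply here → [ʃ].
/f/ — between /ʃ/ and /o/; rule 1 does not apply here → [f].
/o/ (between /f/ and /l/): before a voiced consonant, so rule 2 applies → [oː].
/l/ stays [l].
/e/ — between /l/ and /j/, before a voiced consonant — surfaces as [eː] (rule 2).
/j/ (between /e/ and /o/) is unaffected → [j].
/o/ — word-final; rule 2 does not apply here → [o].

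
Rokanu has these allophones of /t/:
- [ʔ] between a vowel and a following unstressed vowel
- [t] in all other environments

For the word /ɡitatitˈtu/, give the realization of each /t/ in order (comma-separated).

[ʔ], [ʔ], [t], [t]

Occurrence 1 (position 3): between a vowel and a following unstressed vowel → [ʔ].
Occurrence 2 (position 5): between a vowel and a following unstressed vowel → [ʔ].
Occurrence 3 (position 7): no conditioning environment matches → elsewhere allophone [t].
Occurrence 4 (position 8): no conditioning environment matches → elsewhere allophone [t].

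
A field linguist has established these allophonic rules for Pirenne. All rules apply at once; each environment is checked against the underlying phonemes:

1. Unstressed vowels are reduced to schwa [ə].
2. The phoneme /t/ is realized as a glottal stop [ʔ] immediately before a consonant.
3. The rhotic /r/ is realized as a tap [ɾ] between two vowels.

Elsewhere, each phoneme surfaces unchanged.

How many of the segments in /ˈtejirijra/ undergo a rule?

Segments that undergo a rule: /i/ → [ə] (rule 1); /r/ → [ɾ] (rule 3); /i/ → [ə] (rule 1); /a/ → [ə] (rule 1).
All other segments surface unchanged.

4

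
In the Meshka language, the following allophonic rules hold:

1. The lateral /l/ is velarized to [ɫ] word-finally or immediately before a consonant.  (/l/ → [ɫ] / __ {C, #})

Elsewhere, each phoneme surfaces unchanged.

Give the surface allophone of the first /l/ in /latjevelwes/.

[l]

/l/ (word-initial): rule 1 targets it, but not word-finally or immediately before a consonant → unchanged [l].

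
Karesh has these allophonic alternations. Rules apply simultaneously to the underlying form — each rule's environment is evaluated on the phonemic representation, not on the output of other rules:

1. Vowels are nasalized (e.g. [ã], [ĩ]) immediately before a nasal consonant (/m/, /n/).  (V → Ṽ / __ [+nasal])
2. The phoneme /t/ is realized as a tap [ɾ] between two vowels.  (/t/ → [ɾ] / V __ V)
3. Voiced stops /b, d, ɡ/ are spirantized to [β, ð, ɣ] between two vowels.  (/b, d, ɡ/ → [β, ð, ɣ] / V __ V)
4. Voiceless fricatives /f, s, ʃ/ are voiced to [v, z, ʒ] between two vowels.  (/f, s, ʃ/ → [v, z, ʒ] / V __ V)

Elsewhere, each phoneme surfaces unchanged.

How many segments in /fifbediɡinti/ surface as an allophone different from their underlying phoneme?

3

Segments that undergo a rule: /d/ → [ð] (rule 3); /ɡ/ → [ɣ] (rule 3); /i/ → [ĩ] (rule 1).
All other segments surface unchanged.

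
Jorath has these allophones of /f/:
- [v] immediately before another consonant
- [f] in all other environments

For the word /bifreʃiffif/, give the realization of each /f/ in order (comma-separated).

[v], [v], [f], [f]

Occurrence 1 (position 3): immediately before another consonant → [v].
Occurrence 2 (position 8): immediately before another consonant → [v].
Occurrence 3 (position 9): no conditioning environment matches → elsewhere allophone [f].
Occurrence 4 (position 11): no conditioning environment matches → elsewhere allophone [f].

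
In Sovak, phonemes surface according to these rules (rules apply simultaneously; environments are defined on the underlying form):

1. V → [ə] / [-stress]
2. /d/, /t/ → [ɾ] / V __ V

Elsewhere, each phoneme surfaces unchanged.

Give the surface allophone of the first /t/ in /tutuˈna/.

[t]

/t/ (word-initial) is in the target of rule 2 but the environment (between two vowels) is not met → [t].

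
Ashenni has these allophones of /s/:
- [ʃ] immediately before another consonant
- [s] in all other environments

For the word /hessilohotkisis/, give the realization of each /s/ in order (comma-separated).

[ʃ], [s], [s], [s]

Occurrence 1 (position 3): immediately before another consonant → [ʃ].
Occurrence 2 (position 4): no conditioning environment matches → elsewhere allophone [s].
Occurrence 3 (position 13): no conditioning environment matches → elsewhere allophone [s].
Occurrence 4 (position 15): no conditioning environment matches → elsewhere allophone [s].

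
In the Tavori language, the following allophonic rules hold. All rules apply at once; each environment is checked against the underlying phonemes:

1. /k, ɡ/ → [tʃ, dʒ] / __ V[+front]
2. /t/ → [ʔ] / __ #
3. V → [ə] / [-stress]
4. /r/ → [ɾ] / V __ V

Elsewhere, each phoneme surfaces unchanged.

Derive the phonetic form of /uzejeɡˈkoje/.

Rule 3 applies to /u/ (word-initial: in an unstressed syllable) → [ə].
/z/ — not in any rule's target class → [z].
/e/ meets the environment for rule 3 (in an unstressed syllable) → [ə].
/j/ — not in any rule's target class → [j].
Rule 3 applies to /e/ (between /j/ and /ɡ/: in an unstressed syllable) → [ə].
/ɡ/ (between /e/ and /k/): rule 1 targets it, but not before a front vowel → unchanged [ɡ].
/k/ (between /ɡ/ and /o/): rule 1 targets it, but not before a front vowel → unchanged [k].
/o/ (between /k/ and /j/): rule 3 targets it, but not in an unstressed syllable → unchanged [o].
/j/ stays [j].
/e/ — word-final, in an unstressed syllable — surfaces as [ə] (rule 3).

[əzəjəɡˈkojə]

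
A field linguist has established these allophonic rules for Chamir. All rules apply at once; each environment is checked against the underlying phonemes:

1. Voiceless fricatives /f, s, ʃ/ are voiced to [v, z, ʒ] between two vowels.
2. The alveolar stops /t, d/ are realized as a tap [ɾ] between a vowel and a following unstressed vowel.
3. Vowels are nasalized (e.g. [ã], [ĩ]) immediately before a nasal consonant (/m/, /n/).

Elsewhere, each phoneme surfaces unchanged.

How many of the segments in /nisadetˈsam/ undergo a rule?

3

Segments that undergo a rule: /s/ → [z] (rule 1); /d/ → [ɾ] (rule 2); /a/ → [ã] (rule 3).
All other segments surface unchanged.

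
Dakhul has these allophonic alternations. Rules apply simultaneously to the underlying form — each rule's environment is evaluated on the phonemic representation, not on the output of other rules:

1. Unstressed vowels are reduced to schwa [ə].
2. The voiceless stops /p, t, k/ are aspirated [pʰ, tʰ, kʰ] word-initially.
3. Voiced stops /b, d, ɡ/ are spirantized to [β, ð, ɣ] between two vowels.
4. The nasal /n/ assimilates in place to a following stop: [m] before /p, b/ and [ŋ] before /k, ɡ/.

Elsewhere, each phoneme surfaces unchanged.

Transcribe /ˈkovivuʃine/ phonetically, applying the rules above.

[ˈkʰovəvəʃənə]

/k/ meets the environment for rule 2 (word-initially) → [kʰ].
/o/ (between /k/ and /v/): rule 1 targets it, but not in an unstressed syllable → unchanged [o].
/i/ — between /v/ and /v/, in an unstressed syllable — surfaces as [ə] (rule 1).
/u/ meets the environment for rule 1 (in an unstressed syllable) → [ə].
/i/ meets the environment for rule 1 (in an unstressed syllable) → [ə].
/n/ (between /i/ and /e/) is in the target of rule 4 but the environment (before a labial or velar stop) is not met → [n].
/e/ (word-final): in an unstressed syllable, so rule 1 applies → [ə].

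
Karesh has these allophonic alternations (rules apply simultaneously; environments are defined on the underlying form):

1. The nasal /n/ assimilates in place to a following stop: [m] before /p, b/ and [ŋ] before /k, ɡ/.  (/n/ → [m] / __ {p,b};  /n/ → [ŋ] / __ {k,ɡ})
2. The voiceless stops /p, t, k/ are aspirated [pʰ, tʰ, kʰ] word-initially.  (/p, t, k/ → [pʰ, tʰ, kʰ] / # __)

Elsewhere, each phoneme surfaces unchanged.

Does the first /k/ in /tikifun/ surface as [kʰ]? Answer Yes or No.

/k/ — between /i/ and /i/; rule 2 does not apply here → [k].
The actual realization is [k], not [kʰ].

No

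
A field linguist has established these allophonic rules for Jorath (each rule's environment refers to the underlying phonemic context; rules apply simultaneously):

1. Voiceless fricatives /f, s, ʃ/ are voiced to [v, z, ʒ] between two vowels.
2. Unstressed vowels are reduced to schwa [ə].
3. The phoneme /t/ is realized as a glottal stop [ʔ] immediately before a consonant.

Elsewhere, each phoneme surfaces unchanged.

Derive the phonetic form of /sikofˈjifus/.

/s/ (word-initial) is in the target of rule 1 but the environment (between two vowels) is not met → [s].
/i/ (between /s/ and /k/): in an unstressed syllable, so rule 2 applies → [ə].
/k/ (between /i/ and /o/): no rule targets it → [k].
/o/ — between /k/ and /f/, in an unstressed syllable — surfaces as [ə] (rule 2).
/f/ (between /o/ and /j/) fails the environment for rule 1, so it stays [f].
/j/ (between /f/ and /i/) is unaffected → [j].
/i/ (between /j/ and /f/) fails the environment for rule 2, so it stays [i].
/f/ — between /i/ and /u/, between two vowels — surfaces as [v] (rule 1).
/u/ (between /f/ and /s/) occurs in an unstressed syllable → [ə] by rule 2.
/s/ (word-final) fails the environment for rule 1, so it stays [s].

[səkəfˈjivəs]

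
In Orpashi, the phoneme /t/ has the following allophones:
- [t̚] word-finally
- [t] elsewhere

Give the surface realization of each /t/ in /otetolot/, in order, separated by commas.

[t], [t], [t̚]

Occurrence 1 (position 2): no conditioning environment matches → elsewhere allophone [t].
Occurrence 2 (position 4): no conditioning environment matches → elsewhere allophone [t].
Occurrence 3 (position 8): word-finally → [t̚].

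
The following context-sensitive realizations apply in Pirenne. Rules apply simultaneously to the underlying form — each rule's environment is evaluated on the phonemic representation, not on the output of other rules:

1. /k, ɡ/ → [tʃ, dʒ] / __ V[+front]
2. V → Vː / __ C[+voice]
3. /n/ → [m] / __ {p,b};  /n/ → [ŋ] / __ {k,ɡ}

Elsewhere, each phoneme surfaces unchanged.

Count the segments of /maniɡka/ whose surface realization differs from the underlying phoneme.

2

Segments that undergo a rule: /a/ → [aː] (rule 2); /i/ → [iː] (rule 2).
All other segments surface unchanged.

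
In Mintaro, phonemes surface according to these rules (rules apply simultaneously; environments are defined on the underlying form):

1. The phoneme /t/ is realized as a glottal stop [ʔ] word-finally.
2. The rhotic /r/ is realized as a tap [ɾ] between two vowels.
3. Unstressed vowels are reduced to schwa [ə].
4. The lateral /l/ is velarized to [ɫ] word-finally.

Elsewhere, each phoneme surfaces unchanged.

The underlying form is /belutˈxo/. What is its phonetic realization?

/e/ (between /b/ and /l/) occurs in an unstressed syllable → [ə] by rule 3.
/l/ (between /e/ and /u/): rule 4 targets it, but not word-finally → unchanged [l].
Rule 3 applies to /u/ (between /l/ and /t/: in an unstressed syllable) → [ə].
/t/ (between /u/ and /x/) is in the target of rule 1 but the environment (word-finally) is not met → [t].
/o/ (word-final) fails the environment for rule 3, so it stays [o].

[bələtˈxo]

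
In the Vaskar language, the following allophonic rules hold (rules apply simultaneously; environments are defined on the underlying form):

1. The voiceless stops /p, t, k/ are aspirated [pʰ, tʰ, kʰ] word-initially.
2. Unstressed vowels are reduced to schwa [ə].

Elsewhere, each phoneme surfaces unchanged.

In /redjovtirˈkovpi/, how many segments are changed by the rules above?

4

Segments that undergo a rule: /e/ → [ə] (rule 2); /o/ → [ə] (rule 2); /i/ → [ə] (rule 2); /i/ → [ə] (rule 2).
All other segments surface unchanged.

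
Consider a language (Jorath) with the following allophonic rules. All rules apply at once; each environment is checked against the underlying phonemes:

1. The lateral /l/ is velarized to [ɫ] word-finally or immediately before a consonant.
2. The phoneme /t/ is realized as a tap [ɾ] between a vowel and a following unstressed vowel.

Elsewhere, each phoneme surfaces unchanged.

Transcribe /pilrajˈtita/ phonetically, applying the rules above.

/p/ — not in any rule's target class → [p].
/i/ stays [i].
/l/ (between /i/ and /r/): word-finally or immediately before a consonant, so rule 1 applies → [ɫ].
/r/ (between /l/ and /a/): no rule targets it → [r].
/a/ stays [a].
/j/ stays [j].
/t/ (between /j/ and /i/): rule 2 targets it, but not between a vowel and a following unstressed vowel → unchanged [t].
/i/ stays [i].
/t/ meets the environment for rule 2 (between a vowel and a following unstressed vowel) → [ɾ].
/a/ — not in any rule's target class → [a].

[piɫrajˈtiɾa]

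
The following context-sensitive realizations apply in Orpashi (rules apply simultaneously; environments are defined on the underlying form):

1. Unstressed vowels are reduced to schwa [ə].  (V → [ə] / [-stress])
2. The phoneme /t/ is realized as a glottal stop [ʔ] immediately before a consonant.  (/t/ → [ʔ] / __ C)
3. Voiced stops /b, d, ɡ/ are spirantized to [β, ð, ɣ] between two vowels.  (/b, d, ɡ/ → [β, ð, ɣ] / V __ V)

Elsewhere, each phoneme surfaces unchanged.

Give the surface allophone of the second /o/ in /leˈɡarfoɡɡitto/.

/o/ — word-final, in an unstressed syllable — surfaces as [ə] (rule 1).

[ə]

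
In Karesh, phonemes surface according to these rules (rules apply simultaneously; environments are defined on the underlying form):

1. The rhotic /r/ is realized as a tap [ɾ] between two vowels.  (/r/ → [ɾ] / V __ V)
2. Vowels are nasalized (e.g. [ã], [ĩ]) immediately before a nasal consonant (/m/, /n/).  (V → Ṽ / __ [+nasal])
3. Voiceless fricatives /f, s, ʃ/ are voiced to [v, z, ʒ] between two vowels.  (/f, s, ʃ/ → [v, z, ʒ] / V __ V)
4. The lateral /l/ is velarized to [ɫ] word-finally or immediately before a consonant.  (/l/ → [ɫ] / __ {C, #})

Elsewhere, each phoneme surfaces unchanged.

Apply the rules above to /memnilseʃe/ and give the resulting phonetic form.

[mẽmniɫseʒe]

/e/ — between /m/ and /m/, before a nasal consonant — surfaces as [ẽ] (rule 2).
/i/ (between /n/ and /l/) is in the target of rule 2 but the environment (before a nasal consonant) is not met → [i].
/l/ — between /i/ and /s/, word-finally or immediately before a consonant — surfaces as [ɫ] (rule 4).
/s/ (between /l/ and /e/): rule 3 targets it, but not between two vowels → unchanged [s].
/e/ (between /s/ and /ʃ/): rule 2 targets it, but not before a nasal consonant → unchanged [e].
/ʃ/ (between /e/ and /e/): between two vowels, so rule 3 applies → [ʒ].
/e/ (word-final): rule 2 targets it, but not before a nasal consonant → unchanged [e].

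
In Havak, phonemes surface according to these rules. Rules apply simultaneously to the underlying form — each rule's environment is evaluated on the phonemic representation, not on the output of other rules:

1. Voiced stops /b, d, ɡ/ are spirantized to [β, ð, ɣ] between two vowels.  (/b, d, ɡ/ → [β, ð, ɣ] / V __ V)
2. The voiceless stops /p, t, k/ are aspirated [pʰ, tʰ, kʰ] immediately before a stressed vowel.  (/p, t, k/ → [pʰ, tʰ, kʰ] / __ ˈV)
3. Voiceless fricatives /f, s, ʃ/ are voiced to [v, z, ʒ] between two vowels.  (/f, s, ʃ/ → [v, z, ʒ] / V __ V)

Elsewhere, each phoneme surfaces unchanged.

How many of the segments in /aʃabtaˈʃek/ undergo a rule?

2

Segments that undergo a rule: /ʃ/ → [ʒ] (rule 3); /ʃ/ → [ʒ] (rule 3).
All other segments surface unchanged.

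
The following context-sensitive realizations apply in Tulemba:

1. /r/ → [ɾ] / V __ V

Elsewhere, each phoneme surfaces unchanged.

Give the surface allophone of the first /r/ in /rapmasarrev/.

/r/ (word-initial) fails the environment for rule 1, so it stays [r].

[r]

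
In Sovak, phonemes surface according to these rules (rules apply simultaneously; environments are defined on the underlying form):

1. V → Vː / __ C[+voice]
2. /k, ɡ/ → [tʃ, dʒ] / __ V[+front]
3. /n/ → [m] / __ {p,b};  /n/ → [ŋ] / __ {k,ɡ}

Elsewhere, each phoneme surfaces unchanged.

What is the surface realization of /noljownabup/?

/n/ (word-initial): rule 3 targets it, but not before a labial or velar stop → unchanged [n].
/o/ meets the environment for rule 1 (before a voiced consonant) → [oː].
/l/ (between /o/ and /j/): no rule targets it → [l].
/j/ stays [j].
/o/ (between /j/ and /w/) occurs before a voiced consonant → [oː] by rule 1.
/w/ (between /o/ and /n/) is unaffected → [w].
/n/ (between /w/ and /a/) is in the target of rule 3 but the environment (before a labial or velar stop) is not met → [n].
/a/ (between /n/ and /b/) occurs before a voiced consonant → [aː] by rule 1.
/b/ (between /a/ and /u/): no rule targets it → [b].
/u/ (between /b/ and /p/) is in the target of rule 1 but the environment (before a voiced consonant) is not met → [u].
/p/ (word-final) is unaffected → [p].

[noːljoːwnaːbup]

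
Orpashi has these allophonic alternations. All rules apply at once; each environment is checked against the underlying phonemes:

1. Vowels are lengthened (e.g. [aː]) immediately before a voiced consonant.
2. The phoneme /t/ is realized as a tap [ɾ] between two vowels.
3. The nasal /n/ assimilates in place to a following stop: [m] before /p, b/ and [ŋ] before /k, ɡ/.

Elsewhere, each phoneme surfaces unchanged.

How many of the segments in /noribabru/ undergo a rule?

Segments that undergo a rule: /o/ → [oː] (rule 1); /i/ → [iː] (rule 1); /a/ → [aː] (rule 1).
All other segments surface unchanged.

3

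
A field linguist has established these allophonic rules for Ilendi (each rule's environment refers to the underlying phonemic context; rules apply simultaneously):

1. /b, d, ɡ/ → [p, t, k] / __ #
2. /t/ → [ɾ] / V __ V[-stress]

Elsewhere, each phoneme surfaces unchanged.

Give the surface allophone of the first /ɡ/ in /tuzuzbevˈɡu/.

[ɡ]

/ɡ/ (between /v/ and /u/) fails the environment for rule 1, so it stays [ɡ].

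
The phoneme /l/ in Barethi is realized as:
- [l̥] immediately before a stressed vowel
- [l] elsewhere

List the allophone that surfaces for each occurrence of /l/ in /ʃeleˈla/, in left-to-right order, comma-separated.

Occurrence 1 (position 3): no conditioning environment matches → elsewhere allophone [l].
Occurrence 2 (position 5): immediately before a stressed vowel → [l̥].

[l], [l̥]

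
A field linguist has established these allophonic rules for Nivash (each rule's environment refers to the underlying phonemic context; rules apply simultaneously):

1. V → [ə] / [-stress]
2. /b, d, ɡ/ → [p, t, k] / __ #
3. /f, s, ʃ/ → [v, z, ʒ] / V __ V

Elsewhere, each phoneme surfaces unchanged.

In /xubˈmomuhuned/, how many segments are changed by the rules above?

Segments that undergo a rule: /u/ → [ə] (rule 1); /u/ → [ə] (rule 1); /u/ → [ə] (rule 1); /e/ → [ə] (rule 1); /d/ → [t] (rule 2).
All other segments surface unchanged.

5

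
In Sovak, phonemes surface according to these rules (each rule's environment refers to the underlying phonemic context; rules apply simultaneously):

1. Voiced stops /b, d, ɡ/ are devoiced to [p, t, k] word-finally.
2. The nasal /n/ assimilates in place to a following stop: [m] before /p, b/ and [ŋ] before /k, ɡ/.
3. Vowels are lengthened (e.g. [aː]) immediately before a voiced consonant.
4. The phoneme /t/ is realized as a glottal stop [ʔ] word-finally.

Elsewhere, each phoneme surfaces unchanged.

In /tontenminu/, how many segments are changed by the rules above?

3

Segments that undergo a rule: /o/ → [oː] (rule 3); /e/ → [eː] (rule 3); /i/ → [iː] (rule 3).
All other segments surface unchanged.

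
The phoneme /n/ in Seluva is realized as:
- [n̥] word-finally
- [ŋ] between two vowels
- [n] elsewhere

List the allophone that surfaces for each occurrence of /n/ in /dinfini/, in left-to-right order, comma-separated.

[n], [ŋ]

Occurrence 1 (position 3): no conditioning environment matches → elsewhere allophone [n].
Occurrence 2 (position 6): between two vowels → [ŋ].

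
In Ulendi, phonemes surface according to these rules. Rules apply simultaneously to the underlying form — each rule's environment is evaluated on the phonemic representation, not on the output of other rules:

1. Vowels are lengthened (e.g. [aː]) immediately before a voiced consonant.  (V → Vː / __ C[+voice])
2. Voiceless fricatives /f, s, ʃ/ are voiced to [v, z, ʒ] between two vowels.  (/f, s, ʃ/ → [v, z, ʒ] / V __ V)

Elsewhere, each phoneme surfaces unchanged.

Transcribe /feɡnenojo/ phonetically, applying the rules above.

/f/ (word-initial) fails the environment for rule 2, so it stays [f].
/e/ (between /f/ and /ɡ/): before a voiced consonant, so rule 1 applies → [eː].
/e/ (between /n/ and /n/) occurs before a voiced consonant → [eː] by rule 1.
Rule 1 applies to /o/ (between /n/ and /j/: before a voiced consonant) → [oː].
/o/ — word-final; rule 1 does not apply here → [o].

[feːɡneːnoːjo]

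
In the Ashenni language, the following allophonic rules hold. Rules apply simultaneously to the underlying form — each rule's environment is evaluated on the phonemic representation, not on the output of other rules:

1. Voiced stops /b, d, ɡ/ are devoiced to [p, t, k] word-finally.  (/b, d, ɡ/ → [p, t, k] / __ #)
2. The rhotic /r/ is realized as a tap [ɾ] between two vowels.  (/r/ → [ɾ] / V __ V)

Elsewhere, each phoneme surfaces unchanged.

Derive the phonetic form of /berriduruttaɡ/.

[berriduɾuttak]

/b/ — word-initial; rule 1 does not apply here → [b].
/e/ stays [e].
/r/ — between /e/ and /r/; rule 2 does not apply here → [r].
/r/ (between /r/ and /i/): rule 2 targets it, but not between two vowels → unchanged [r].
/i/ (between /r/ and /d/) is unaffected → [i].
/d/ (between /i/ and /u/) fails the environment for rule 1, so it stays [d].
/u/ (between /d/ and /r/): no rule targets it → [u].
/r/ (between /u/ and /u/) occurs between two vowels → [ɾ] by rule 2.
/u/ (between /r/ and /t/): no rule targets it → [u].
/t/ (between /u/ and /t/) is unaffected → [t].
/t/ (between /t/ and /a/) is unaffected → [t].
/a/ (between /t/ and /ɡ/) is unaffected → [a].
/ɡ/ (word-final): word-finally, so rule 1 applies → [k].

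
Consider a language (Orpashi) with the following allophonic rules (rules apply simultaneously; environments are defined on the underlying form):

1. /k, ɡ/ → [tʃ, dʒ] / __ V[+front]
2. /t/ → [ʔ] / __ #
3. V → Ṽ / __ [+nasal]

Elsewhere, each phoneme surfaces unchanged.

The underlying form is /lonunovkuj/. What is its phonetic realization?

[lõnũnovkuj]

/l/ stays [l].
/o/ — between /l/ and /n/, before a nasal consonant — surfaces as [õ] (rule 3).
/n/ (between /o/ and /u/) is unaffected → [n].
/u/ (between /n/ and /n/) occurs before a nasal consonant → [ũ] by rule 3.
/n/ — not in any rule's target class → [n].
/o/ (between /n/ and /v/): rule 3 targets it, but not before a nasal consonant → unchanged [o].
/v/ (between /o/ and /k/) is unaffected → [v].
/k/ (between /v/ and /u/) fails the environment for rule 1, so it stays [k].
/u/ (between /k/ and /j/) is in the target of rule 3 but the environment (before a nasal consonant) is not met → [u].
/j/ — not in any rule's target class → [j].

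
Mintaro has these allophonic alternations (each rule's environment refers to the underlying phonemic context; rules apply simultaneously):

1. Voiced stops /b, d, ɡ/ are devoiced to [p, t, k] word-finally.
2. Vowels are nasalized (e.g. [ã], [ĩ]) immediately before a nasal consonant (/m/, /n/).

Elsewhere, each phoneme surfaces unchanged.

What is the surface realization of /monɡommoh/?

[mõnɡõmmoh]

/o/ meets the environment for rule 2 (before a nasal consonant) → [õ].
/ɡ/ (between /n/ and /o/) is in the target of rule 1 but the environment (word-finally) is not met → [ɡ].
/o/ (between /ɡ/ and /m/) occurs before a nasal consonant → [õ] by rule 2.
/o/ — between /m/ and /h/; rule 2 does not apply here → [o].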